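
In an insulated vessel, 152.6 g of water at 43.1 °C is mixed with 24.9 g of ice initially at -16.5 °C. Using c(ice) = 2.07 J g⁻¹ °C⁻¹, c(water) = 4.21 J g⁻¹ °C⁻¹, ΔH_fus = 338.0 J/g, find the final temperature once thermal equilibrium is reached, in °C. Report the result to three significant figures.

T_f = 24.7 °C

Heat to bring ice to 0 °C and melt it: q₁ = 24.9×2.07×16.5 + 24.9×338.0 = 9266.7 J
Heat the water can supply cooling to 0 °C: 152.6×4.21×43.1 = 27689.4 J > q₁, so all ice melts.
Energy balance: 152.6×4.21×(43.1 − T) = 9266.7 + 24.9×4.21×(T − 0)
642.446(43.1 − T) = 9266.7 + 104.829 T
27689.4 − 9266.7 = 747.275 T
T = 18422.7 / 747.275 = 24.65 °C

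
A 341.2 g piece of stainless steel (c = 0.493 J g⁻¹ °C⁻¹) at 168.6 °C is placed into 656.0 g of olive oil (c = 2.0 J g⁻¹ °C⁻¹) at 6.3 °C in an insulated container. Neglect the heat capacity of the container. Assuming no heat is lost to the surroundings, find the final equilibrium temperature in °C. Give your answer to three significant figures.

Heat lost by stainless steel = heat gained by olive oil.
(341.2)(0.493)(168.6 − T) = (656.0)(2.0)(T − 6.3)
168.2116 (168.6 − T) = 1312 (T − 6.3)
28360 − 168.2116 T = 1312 T − 8265.6
36625.6 = 1480.2116 T
T = 24.74 °C

T_f = 24.7 °C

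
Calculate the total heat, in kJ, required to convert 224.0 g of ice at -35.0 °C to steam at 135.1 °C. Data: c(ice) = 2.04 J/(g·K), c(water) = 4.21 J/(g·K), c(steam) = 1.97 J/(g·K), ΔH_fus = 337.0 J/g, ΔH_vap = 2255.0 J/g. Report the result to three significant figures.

q1 (heat ice -35.0→0.0 °C): 224.0 × 2.04 × 35.0 = 15994 J
q2 (melt at 0 °C): 224.0 × 337.0 = 75488 J
q3 (heat water 0.0→100.0 °C): 224.0 × 4.21 × 100.0 = 94304 J
q4 (vaporize at 100 °C): 224.0 × 2255.0 = 505120 J
q5 (heat steam 100.0→135.1 °C): 224.0 × 1.97 × 35.1 = 15489 J
Total: 15994 + 75488 + 94304 + 505120 + 15489 = 706395 J = 706 kJ

q = 706 kJ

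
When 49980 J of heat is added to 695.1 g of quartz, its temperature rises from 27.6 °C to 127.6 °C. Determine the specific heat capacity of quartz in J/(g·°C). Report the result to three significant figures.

c = 0.719 J/(g·°C)

c = q / (m ΔT) = 49980 / (695.1 × 100.0)
c = 49980 / 69510 = 0.719 J/(g·°C)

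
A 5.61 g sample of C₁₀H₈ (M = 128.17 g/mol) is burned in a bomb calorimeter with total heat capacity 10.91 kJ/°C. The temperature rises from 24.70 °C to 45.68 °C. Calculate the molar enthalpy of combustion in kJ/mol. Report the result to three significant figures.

ΔH = -5230 kJ/mol

ΔT = 45.68 − 24.70 = 20.98 °C
q_cal = C_cal × ΔT = 10.91 × 20.98 = 228.8918 kJ
n = 5.61 / 128.17 = 0.04377 mol
q_rxn = −q_cal = -228.8918 kJ
ΔH = -228.8918 / 0.04377 = -5229 kJ/mol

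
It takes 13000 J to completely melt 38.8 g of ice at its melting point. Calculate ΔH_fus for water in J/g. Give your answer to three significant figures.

ΔH_fus = q / m = 13000 / 38.8 = 335 J/g

ΔH_fus = 335 J/g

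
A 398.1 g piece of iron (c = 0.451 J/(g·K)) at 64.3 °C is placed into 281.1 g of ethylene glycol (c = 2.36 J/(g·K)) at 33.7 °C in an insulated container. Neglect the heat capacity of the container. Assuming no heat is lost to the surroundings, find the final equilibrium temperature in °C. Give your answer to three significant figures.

T_f = 40.2 °C

Heat lost by iron = heat gained by ethylene glycol.
(398.1)(0.451)(64.3 − T) = (281.1)(2.36)(T − 33.7)
179.5431 (64.3 − T) = 663.396 (T − 33.7)
11545 − 179.5431 T = 663.396 T − 22356
33901 = 842.9391 T
T = 40.22 °C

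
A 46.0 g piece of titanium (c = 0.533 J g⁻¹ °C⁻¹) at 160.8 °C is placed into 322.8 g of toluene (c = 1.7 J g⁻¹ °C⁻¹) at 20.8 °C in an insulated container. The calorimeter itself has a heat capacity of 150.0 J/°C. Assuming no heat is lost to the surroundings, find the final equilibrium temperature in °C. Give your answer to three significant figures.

T_f = 25.5 °C

Heat lost by titanium = heat gained by toluene + calorimeter.
(46.0)(0.533)(160.8 − T) = [(322.8)(1.7) + 150.0](T − 20.8)
24.518 (160.8 − T) = 698.76 (T − 20.8)
3942.5 − 24.518 T = 698.76 T − 14534
18476.5 = 723.278 T
T = 25.546 °C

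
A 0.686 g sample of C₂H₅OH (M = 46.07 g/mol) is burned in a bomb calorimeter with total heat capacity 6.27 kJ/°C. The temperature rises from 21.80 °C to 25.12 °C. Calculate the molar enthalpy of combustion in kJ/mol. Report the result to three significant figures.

ΔH = -1400 kJ/mol

ΔT = 25.12 − 21.80 = 3.32 °C
q_cal = C_cal × ΔT = 6.27 × 3.32 = 20.8164 kJ
n = 0.686 / 46.07 = 0.01489 mol
q_rxn = −q_cal = -20.8164 kJ
ΔH = -20.8164 / 0.01489 = -1398 kJ/mol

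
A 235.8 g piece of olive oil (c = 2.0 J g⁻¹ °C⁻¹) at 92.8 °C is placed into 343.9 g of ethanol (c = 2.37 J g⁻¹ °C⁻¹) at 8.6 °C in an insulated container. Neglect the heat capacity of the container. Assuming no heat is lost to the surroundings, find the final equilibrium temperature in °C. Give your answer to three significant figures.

T_f = 39.5 °C

Heat lost by olive oil = heat gained by ethanol.
(235.8)(2.0)(92.8 − T) = (343.9)(2.37)(T − 8.6)
471.6 (92.8 − T) = 815.043 (T − 8.6)
43764 − 471.6 T = 815.043 T − 7009.4
50773.4 = 1286.643 T
T = 39.46 °C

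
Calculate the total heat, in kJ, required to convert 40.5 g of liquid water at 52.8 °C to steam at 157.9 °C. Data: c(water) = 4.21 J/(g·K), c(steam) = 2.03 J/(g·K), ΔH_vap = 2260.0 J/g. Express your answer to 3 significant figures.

q = 104 kJ

q1 (heat water 52.8→100.0 °C): 40.5 × 4.21 × 47.2 = 8048 J
q2 (vaporize at 100 °C): 40.5 × 2260.0 = 91530 J
q3 (heat steam 100.0→157.9 °C): 40.5 × 2.03 × 57.9 = 4760 J
Total: 8048 + 91530 + 4760 = 104338 J = 104 kJ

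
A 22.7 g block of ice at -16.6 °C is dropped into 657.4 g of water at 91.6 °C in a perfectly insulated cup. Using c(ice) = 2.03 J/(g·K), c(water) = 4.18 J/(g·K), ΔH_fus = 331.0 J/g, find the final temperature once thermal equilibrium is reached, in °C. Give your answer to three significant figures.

T_f = 85.6 °C

Heat to bring ice to 0 °C and melt it: q₁ = 22.7×2.03×16.6 + 22.7×331.0 = 8278.6 J
Heat the water can supply cooling to 0 °C: 657.4×4.18×91.6 = 251711 J > q₁, so all ice melts.
Energy balance: 657.4×4.18×(91.6 − T) = 8278.6 + 22.7×4.18×(T − 0)
2747.932(91.6 − T) = 8278.6 + 94.886 T
251711 − 8278.6 = 2842.818 T
T = 243432.4 / 2842.818 = 85.63 °C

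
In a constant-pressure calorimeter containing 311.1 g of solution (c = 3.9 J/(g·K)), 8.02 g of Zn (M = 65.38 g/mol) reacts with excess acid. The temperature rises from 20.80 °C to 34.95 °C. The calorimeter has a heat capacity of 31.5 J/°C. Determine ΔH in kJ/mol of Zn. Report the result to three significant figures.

|ΔT| = |34.95 − 20.80| = 14.15 °C
|q_surr| = (311.1 × 3.9 + 31.5) × 14.15 = 1244.79 × 14.15 = 17610 J
n(Zn) = 8.02 / 65.38 = 0.1227 mol
Temperature rose, so q_rxn = −|q_surr| = -17.61 kJ
ΔH = q_rxn / n = -143.5 kJ/mol

ΔH = -144 kJ/mol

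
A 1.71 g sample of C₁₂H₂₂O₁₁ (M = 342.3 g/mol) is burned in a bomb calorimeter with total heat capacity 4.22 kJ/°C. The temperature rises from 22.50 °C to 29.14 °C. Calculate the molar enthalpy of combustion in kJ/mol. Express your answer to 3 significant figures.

ΔT = 29.14 − 22.50 = 6.64 °C
q_cal = C_cal × ΔT = 4.22 × 6.64 = 28.0208 kJ
n = 1.71 / 342.3 = 0.004996 mol
q_rxn = −q_cal = -28.0208 kJ
ΔH = -28.0208 / 0.004996 = -5609 kJ/mol

ΔH = -5610 kJ/mol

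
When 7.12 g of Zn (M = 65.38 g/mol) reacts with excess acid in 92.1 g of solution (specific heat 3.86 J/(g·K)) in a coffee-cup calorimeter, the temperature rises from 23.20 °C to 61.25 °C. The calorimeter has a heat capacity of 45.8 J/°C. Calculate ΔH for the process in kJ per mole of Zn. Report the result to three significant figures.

ΔH = -140 kJ/mol

|ΔT| = |61.25 − 23.20| = 38.05 °C
|q_surr| = (92.1 × 3.86 + 45.8) × 38.05 = 401.306 × 38.05 = 15270 J
n(Zn) = 7.12 / 65.38 = 0.1089 mol
Temperature rose, so q_rxn = −|q_surr| = -15.27 kJ
ΔH = q_rxn / n = -140.2 kJ/mol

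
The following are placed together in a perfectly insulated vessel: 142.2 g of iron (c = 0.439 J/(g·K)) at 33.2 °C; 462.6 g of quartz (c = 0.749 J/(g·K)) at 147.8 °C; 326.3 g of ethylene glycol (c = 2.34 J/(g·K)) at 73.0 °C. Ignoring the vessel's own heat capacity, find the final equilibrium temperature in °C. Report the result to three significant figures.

Σ mᵢcᵢ(T − Tᵢ) = 0  ⇒  T = Σ mᵢcᵢTᵢ / Σ mᵢcᵢ
Σ mᵢcᵢ = 142.2×0.439 + 462.6×0.749 + 326.3×2.34 = 1172.4552
Σ mᵢcᵢTᵢ = 62.4258×33.2 + 346.4874×147.8 + 763.542×73.0 = 109020
T = 109020 / 1172.4552 = 92.98 °C

T_f = 93.0 °C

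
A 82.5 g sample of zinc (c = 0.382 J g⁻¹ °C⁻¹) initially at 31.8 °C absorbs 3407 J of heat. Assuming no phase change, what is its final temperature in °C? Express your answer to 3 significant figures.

T_f = 140 °C

ΔT = q / (m c) = 3407 / (82.5 × 0.382) = 108.1 °C
T_f = 31.8 + 108.1 = 139.9 °C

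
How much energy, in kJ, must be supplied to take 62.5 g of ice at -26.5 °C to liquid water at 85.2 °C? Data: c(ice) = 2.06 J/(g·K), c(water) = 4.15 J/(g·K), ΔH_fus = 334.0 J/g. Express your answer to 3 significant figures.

q1 (heat ice -26.5→0.0 °C): 62.5 × 2.06 × 26.5 = 3412 J
q2 (melt at 0 °C): 62.5 × 334.0 = 20875 J
q3 (heat water 0.0→85.2 °C): 62.5 × 4.15 × 85.2 = 22099 J
Total: 3412 + 20875 + 22099 = 46386 J = 46.4 kJ

q = 46.4 kJ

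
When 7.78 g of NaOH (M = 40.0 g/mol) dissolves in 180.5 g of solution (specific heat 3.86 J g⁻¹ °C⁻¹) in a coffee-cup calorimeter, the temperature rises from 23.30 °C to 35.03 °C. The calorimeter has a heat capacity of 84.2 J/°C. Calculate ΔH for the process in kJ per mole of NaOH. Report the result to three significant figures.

ΔH = -47.1 kJ/mol

|ΔT| = |35.03 − 23.30| = 11.73 °C
|q_surr| = (180.5 × 3.86 + 84.2) × 11.73 = 780.93 × 11.73 = 9160 J
n(NaOH) = 7.78 / 40.0 = 0.1945 mol
Temperature rose, so q_rxn = −|q_surr| = -9.160 kJ
ΔH = q_rxn / n = -47.10 kJ/mol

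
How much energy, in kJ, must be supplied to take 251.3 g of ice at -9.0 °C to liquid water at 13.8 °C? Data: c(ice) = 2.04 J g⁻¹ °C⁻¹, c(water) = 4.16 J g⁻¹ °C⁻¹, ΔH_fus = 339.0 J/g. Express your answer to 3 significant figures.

q1 (heat ice -9.0→0.0 °C): 251.3 × 2.04 × 9.0 = 4614 J
q2 (melt at 0 °C): 251.3 × 339.0 = 85191 J
q3 (heat water 0.0→13.8 °C): 251.3 × 4.16 × 13.8 = 14427 J
Total: 4614 + 85191 + 14427 = 104232 J = 104 kJ

q = 104 kJ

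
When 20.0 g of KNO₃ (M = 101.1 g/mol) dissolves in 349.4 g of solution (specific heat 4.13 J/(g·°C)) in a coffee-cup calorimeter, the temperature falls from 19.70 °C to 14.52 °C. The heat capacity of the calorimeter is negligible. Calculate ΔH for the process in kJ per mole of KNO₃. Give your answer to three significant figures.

|ΔT| = |14.52 − 19.70| = 5.18 °C
|q_surr| = (349.4 × 4.13) × 5.18 = 1443.022 × 5.18 = 7475 J
n(KNO₃) = 20.0 / 101.1 = 0.1978 mol
Temperature fell, so q_rxn = +|q_surr| = 7.475 kJ
ΔH = q_rxn / n = 37.79 kJ/mol

ΔH = 37.8 kJ/mol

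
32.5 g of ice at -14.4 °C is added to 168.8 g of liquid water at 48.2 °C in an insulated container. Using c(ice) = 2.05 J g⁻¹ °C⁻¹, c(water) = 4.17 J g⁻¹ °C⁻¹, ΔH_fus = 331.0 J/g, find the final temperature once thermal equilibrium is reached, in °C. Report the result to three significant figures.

Heat to bring ice to 0 °C and melt it: q₁ = 32.5×2.05×14.4 + 32.5×331.0 = 11717 J
Heat the water can supply cooling to 0 °C: 168.8×4.17×48.2 = 33927.8 J > q₁, so all ice melts.
Energy balance: 168.8×4.17×(48.2 − T) = 11717 + 32.5×4.17×(T − 0)
703.896(48.2 − T) = 11717 + 135.525 T
33927.8 − 11717 = 839.421 T
T = 22210.8 / 839.421 = 26.46 °C

T_f = 26.5 °C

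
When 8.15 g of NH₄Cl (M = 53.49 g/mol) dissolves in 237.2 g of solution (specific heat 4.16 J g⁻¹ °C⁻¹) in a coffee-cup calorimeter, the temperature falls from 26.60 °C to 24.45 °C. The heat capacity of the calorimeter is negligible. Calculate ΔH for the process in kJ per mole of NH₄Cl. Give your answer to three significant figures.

|ΔT| = |24.45 − 26.60| = 2.15 °C
|q_surr| = (237.2 × 4.16) × 2.15 = 986.752 × 2.15 = 2122 J
n(NH₄Cl) = 8.15 / 53.49 = 0.1524 mol
Temperature fell, so q_rxn = +|q_surr| = 2.122 kJ
ΔH = q_rxn / n = 13.92 kJ/mol

ΔH = 13.9 kJ/mol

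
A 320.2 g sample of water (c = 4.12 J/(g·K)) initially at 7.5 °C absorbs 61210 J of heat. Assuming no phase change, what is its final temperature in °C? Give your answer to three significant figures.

T_f = 53.9 °C

ΔT = q / (m c) = 61210 / (320.2 × 4.12) = 46.40 °C
T_f = 7.5 + 46.40 = 53.90 °C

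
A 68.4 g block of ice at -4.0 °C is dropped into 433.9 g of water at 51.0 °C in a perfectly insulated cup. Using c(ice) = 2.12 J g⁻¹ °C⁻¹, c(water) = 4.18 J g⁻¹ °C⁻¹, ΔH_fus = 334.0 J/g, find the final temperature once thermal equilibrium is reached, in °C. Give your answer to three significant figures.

T_f = 32.9 °C

Heat to bring ice to 0 °C and melt it: q₁ = 68.4×2.12×4.0 + 68.4×334.0 = 23426 J
Heat the water can supply cooling to 0 °C: 433.9×4.18×51.0 = 92498.8 J > q₁, so all ice melts.
Energy balance: 433.9×4.18×(51.0 − T) = 23426 + 68.4×4.18×(T − 0)
1813.702(51.0 − T) = 23426 + 285.912 T
92498.8 − 23426 = 2099.614 T
T = 69072.8 / 2099.614 = 32.90 °C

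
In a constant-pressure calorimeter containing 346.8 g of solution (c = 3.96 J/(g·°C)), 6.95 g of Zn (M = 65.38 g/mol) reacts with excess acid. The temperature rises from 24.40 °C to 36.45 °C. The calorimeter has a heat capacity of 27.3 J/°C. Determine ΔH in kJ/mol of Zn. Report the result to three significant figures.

ΔH = -159 kJ/mol

|ΔT| = |36.45 − 24.40| = 12.05 °C
|q_surr| = (346.8 × 3.96 + 27.3) × 12.05 = 1400.628 × 12.05 = 16880 J
n(Zn) = 6.95 / 65.38 = 0.1063 mol
Temperature rose, so q_rxn = −|q_surr| = -16.88 kJ
ΔH = q_rxn / n = -158.8 kJ/mol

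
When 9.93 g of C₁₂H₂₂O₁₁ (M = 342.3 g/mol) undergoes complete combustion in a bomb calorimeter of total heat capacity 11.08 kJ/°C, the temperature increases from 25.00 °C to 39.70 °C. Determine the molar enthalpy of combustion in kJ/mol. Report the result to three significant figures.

ΔH = -5610 kJ/mol

ΔT = 39.70 − 25.00 = 14.70 °C
q_cal = C_cal × ΔT = 11.08 × 14.70 = 162.876 kJ
n = 9.93 / 342.3 = 0.02901 mol
q_rxn = −q_cal = -162.876 kJ
ΔH = -162.876 / 0.02901 = -5614 kJ/mol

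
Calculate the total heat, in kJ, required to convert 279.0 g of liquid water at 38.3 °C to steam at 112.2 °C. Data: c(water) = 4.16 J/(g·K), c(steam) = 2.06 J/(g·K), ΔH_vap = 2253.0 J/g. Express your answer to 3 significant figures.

q1 (heat water 38.3→100.0 °C): 279.0 × 4.16 × 61.7 = 71611 J
q2 (vaporize at 100 °C): 279.0 × 2253.0 = 628587 J
q3 (heat steam 100.0→112.2 °C): 279.0 × 2.06 × 12.2 = 7012 J
Total: 71611 + 628587 + 7012 = 707210 J = 707 kJ

q = 707 kJ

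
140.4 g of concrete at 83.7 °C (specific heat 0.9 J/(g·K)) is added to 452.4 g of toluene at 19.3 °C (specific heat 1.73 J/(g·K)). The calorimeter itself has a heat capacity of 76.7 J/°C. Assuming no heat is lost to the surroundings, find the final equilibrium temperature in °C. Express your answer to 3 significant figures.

T_f = 27.6 °C

Heat lost by concrete = heat gained by toluene + calorimeter.
(140.4)(0.9)(83.7 − T) = [(452.4)(1.73) + 76.7](T − 19.3)
126.36 (83.7 − T) = 859.352 (T − 19.3)
10576 − 126.36 T = 859.352 T − 16585
27161 = 985.712 T
T = 27.55 °C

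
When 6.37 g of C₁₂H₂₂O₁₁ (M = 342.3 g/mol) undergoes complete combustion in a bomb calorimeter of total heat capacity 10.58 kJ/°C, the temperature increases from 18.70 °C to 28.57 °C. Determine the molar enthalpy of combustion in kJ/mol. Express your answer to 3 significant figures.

ΔT = 28.57 − 18.70 = 9.87 °C
q_cal = C_cal × ΔT = 10.58 × 9.87 = 104.4246 kJ
n = 6.37 / 342.3 = 0.01861 mol
q_rxn = −q_cal = -104.4246 kJ
ΔH = -104.4246 / 0.01861 = -5611 kJ/mol

ΔH = -5610 kJ/mol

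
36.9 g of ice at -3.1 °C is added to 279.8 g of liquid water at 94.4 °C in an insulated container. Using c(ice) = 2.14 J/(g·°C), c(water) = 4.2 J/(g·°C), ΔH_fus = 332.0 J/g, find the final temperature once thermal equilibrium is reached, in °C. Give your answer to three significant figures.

Heat to bring ice to 0 °C and melt it: q₁ = 36.9×2.14×3.1 + 36.9×332.0 = 12496 J
Heat the water can supply cooling to 0 °C: 279.8×4.2×94.4 = 110935 J > q₁, so all ice melts.
Energy balance: 279.8×4.2×(94.4 − T) = 12496 + 36.9×4.2×(T − 0)
1175.16(94.4 − T) = 12496 + 154.98 T
110935 − 12496 = 1330.14 T
T = 98439 / 1330.14 = 74.01 °C

T_f = 74.0 °C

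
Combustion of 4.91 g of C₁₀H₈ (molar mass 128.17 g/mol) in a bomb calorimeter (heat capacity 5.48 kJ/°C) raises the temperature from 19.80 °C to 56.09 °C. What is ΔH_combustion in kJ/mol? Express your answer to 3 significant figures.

ΔT = 56.09 − 19.80 = 36.29 °C
q_cal = C_cal × ΔT = 5.48 × 36.29 = 198.8692 kJ
n = 4.91 / 128.17 = 0.03831 mol
q_rxn = −q_cal = -198.8692 kJ
ΔH = -198.8692 / 0.03831 = -5191 kJ/mol

ΔH = -5190 kJ/mol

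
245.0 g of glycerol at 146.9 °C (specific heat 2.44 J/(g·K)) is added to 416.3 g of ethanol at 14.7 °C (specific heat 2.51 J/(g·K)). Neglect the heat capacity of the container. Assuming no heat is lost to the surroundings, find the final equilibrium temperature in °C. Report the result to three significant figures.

Heat lost by glycerol = heat gained by ethanol.
(245.0)(2.44)(146.9 − T) = (416.3)(2.51)(T − 14.7)
597.8 (146.9 − T) = 1044.913 (T − 14.7)
87817 − 597.8 T = 1044.913 T − 15360
103177 = 1642.713 T
T = 62.81 °C

T_f = 62.8 °C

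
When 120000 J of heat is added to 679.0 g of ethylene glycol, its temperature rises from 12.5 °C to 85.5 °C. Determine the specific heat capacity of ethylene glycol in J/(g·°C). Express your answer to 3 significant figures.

c = 2.42 J/(g·°C)

c = q / (m ΔT) = 120000 / (679.0 × 73.0)
c = 120000 / 49567 = 2.42 J/(g·°C)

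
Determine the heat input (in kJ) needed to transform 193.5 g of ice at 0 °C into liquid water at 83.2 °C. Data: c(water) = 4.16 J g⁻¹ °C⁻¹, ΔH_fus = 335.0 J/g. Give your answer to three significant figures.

q1 (melt at 0 °C): 193.5 × 335.0 = 64823 J
q2 (heat water 0.0→83.2 °C): 193.5 × 4.16 × 83.2 = 66973 J
Total: 64823 + 66973 = 131796 J = 132 kJ

q = 132 kJ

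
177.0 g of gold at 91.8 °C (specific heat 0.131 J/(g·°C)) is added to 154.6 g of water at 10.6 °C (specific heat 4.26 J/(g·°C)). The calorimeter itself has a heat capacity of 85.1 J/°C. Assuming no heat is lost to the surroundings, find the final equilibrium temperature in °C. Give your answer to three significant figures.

Heat lost by gold = heat gained by water + calorimeter.
(177.0)(0.131)(91.8 − T) = [(154.6)(4.26) + 85.1](T − 10.6)
23.187 (91.8 − T) = 743.696 (T − 10.6)
2128.6 − 23.187 T = 743.696 T − 7883.2
10011.8 = 766.883 T
T = 13.06 °C

T_f = 13.1 °C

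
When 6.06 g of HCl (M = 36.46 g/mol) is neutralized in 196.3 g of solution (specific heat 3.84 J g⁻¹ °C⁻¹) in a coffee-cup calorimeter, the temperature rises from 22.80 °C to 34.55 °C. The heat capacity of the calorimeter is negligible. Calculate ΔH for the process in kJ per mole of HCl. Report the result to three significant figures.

ΔH = -53.3 kJ/mol

|ΔT| = |34.55 − 22.80| = 11.75 °C
|q_surr| = (196.3 × 3.84) × 11.75 = 753.792 × 11.75 = 8857 J
n(HCl) = 6.06 / 36.46 = 0.1662 mol
Temperature rose, so q_rxn = −|q_surr| = -8.857 kJ
ΔH = q_rxn / n = -53.29 kJ/mol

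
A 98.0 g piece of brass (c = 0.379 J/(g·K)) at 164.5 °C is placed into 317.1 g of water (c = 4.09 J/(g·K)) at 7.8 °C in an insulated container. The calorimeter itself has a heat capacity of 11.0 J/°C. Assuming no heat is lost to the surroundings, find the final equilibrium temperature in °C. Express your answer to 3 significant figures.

T_f = 12.1 °C

Heat lost by brass = heat gained by water + calorimeter.
(98.0)(0.379)(164.5 − T) = [(317.1)(4.09) + 11.0](T − 7.8)
37.142 (164.5 − T) = 1307.939 (T − 7.8)
6109.9 − 37.142 T = 1307.939 T − 10202
16311.9 = 1345.081 T
T = 12.13 °C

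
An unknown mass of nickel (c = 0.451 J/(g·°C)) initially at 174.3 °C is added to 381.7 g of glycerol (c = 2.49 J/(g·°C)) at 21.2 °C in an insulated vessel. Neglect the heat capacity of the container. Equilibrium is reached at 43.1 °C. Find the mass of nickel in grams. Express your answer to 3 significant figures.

m = 352 g

q_gained = (381.7 × 2.49) × (43.1 − 21.2) = 20810 J
q_lost = m × 0.451 × (174.3 − 43.1) = 59.1712 m
m = 20810 / 59.1712 = 352 g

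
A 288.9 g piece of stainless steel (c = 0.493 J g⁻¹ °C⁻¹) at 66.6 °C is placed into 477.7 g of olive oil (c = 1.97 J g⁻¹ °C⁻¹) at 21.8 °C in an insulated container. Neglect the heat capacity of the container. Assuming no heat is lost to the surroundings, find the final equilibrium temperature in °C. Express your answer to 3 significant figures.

T_f = 27.7 °C

Heat lost by stainless steel = heat gained by olive oil.
(288.9)(0.493)(66.6 − T) = (477.7)(1.97)(T − 21.8)
142.4277 (66.6 − T) = 941.069 (T − 21.8)
9485.7 − 142.4277 T = 941.069 T − 20515
30000.7 = 1083.4967 T
T = 27.69 °C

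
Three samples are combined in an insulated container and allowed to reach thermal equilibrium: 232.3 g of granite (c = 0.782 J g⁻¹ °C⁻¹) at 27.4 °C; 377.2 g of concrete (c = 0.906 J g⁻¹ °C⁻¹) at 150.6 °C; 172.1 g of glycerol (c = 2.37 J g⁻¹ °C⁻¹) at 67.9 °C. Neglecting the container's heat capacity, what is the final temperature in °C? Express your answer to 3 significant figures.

T_f = 90.3 °C

Σ mᵢcᵢ(T − Tᵢ) = 0  ⇒  T = Σ mᵢcᵢTᵢ / Σ mᵢcᵢ
Σ mᵢcᵢ = 232.3×0.782 + 377.2×0.906 + 172.1×2.37 = 931.2788
Σ mᵢcᵢTᵢ = 181.6586×27.4 + 341.7432×150.6 + 407.877×67.9 = 84139
T = 84139 / 931.2788 = 90.348 °C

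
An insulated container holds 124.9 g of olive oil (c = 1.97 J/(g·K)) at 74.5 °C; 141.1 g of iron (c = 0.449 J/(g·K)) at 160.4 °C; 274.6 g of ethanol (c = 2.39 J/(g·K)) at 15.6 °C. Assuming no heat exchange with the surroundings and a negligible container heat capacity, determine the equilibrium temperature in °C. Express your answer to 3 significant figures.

T_f = 40.1 °C

Σ mᵢcᵢ(T − Tᵢ) = 0  ⇒  T = Σ mᵢcᵢTᵢ / Σ mᵢcᵢ
Σ mᵢcᵢ = 124.9×1.97 + 141.1×0.449 + 274.6×2.39 = 965.7009
Σ mᵢcᵢTᵢ = 246.053×74.5 + 63.3539×160.4 + 656.294×15.6 = 38731
T = 38731 / 965.7009 = 40.11 °C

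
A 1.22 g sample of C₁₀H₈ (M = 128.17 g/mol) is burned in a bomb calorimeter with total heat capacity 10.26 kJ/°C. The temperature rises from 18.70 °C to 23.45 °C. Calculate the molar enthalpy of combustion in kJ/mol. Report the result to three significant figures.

ΔT = 23.45 − 18.70 = 4.75 °C
q_cal = C_cal × ΔT = 10.26 × 4.75 = 48.735 kJ
n = 1.22 / 128.17 = 0.009519 mol
q_rxn = −q_cal = -48.735 kJ
ΔH = -48.735 / 0.009519 = -5120 kJ/mol

ΔH = -5120 kJ/mol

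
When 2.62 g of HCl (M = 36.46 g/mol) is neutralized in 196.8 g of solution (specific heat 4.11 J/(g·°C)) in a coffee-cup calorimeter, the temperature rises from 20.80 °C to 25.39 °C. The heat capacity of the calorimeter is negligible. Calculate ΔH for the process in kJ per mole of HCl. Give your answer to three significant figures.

|ΔT| = |25.39 − 20.80| = 4.59 °C
|q_surr| = (196.8 × 4.11) × 4.59 = 808.848 × 4.59 = 3713 J
n(HCl) = 2.62 / 36.46 = 0.07186 mol
Temperature rose, so q_rxn = −|q_surr| = -3.713 kJ
ΔH = q_rxn / n = -51.67 kJ/mol

ΔH = -51.7 kJ/mol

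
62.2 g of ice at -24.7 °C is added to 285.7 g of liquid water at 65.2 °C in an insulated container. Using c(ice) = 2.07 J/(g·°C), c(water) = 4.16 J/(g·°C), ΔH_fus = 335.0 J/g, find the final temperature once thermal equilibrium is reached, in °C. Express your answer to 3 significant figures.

T_f = 36.9 °C

Heat to bring ice to 0 °C and melt it: q₁ = 62.2×2.07×24.7 + 62.2×335.0 = 24017 J
Heat the water can supply cooling to 0 °C: 285.7×4.16×65.2 = 77491.0 J > q₁, so all ice melts.
Energy balance: 285.7×4.16×(65.2 − T) = 24017 + 62.2×4.16×(T − 0)
1188.512(65.2 − T) = 24017 + 258.752 T
77491.0 − 24017 = 1447.264 T
T = 53474.0 / 1447.264 = 36.948 °C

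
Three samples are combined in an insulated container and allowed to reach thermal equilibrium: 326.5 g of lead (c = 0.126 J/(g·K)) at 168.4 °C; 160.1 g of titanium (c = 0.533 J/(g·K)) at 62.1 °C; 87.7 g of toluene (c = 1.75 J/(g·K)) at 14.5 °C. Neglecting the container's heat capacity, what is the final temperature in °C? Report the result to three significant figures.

Σ mᵢcᵢ(T − Tᵢ) = 0  ⇒  T = Σ mᵢcᵢTᵢ / Σ mᵢcᵢ
Σ mᵢcᵢ = 326.5×0.126 + 160.1×0.533 + 87.7×1.75 = 279.9473
Σ mᵢcᵢTᵢ = 41.139×168.4 + 85.3333×62.1 + 153.475×14.5 = 14452
T = 14452 / 279.9473 = 51.62 °C

T_f = 51.6 °C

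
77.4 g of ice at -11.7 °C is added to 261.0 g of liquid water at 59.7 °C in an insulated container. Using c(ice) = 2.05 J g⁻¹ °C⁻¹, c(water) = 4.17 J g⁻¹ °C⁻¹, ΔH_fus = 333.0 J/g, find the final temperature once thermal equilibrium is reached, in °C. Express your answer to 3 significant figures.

T_f = 26.5 °C

Heat to bring ice to 0 °C and melt it: q₁ = 77.4×2.05×11.7 + 77.4×333.0 = 27631 J
Heat the water can supply cooling to 0 °C: 261.0×4.17×59.7 = 64975.7 J > q₁, so all ice melts.
Energy balance: 261.0×4.17×(59.7 − T) = 27631 + 77.4×4.17×(T − 0)
1088.37(59.7 − T) = 27631 + 322.758 T
64975.7 − 27631 = 1411.128 T
T = 37344.7 / 1411.128 = 26.46 °C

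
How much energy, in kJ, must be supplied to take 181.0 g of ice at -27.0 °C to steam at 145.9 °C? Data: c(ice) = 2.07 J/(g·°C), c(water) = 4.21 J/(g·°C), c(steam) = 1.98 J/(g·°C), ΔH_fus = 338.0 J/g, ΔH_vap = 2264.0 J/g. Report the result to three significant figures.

q1 (heat ice -27.0→0.0 °C): 181.0 × 2.07 × 27.0 = 10116 J
q2 (melt at 0 °C): 181.0 × 338.0 = 61178 J
q3 (heat water 0.0→100.0 °C): 181.0 × 4.21 × 100.0 = 76201 J
q4 (vaporize at 100 °C): 181.0 × 2264.0 = 409784 J
q5 (heat steam 100.0→145.9 °C): 181.0 × 1.98 × 45.9 = 16450 J
Total: 10116 + 61178 + 76201 + 409784 + 16450 = 573729 J = 574 kJ

q = 574 kJ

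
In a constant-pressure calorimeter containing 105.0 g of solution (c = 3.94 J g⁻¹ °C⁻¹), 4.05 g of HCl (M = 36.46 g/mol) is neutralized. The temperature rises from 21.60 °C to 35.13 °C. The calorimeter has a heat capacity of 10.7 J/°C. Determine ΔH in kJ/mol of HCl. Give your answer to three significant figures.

|ΔT| = |35.13 − 21.60| = 13.53 °C
|q_surr| = (105.0 × 3.94 + 10.7) × 13.53 = 424.4 × 13.53 = 5742 J
n(HCl) = 4.05 / 36.46 = 0.1111 mol
Temperature rose, so q_rxn = −|q_surr| = -5.742 kJ
ΔH = q_rxn / n = -51.68 kJ/mol

ΔH = -51.7 kJ/mol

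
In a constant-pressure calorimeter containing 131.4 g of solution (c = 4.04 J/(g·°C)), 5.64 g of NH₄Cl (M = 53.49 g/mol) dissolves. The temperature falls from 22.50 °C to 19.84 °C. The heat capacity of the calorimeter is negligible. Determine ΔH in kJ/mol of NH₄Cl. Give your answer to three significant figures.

|ΔT| = |19.84 − 22.50| = 2.66 °C
|q_surr| = (131.4 × 4.04) × 2.66 = 530.856 × 2.66 = 1412 J
n(NH₄Cl) = 5.64 / 53.49 = 0.1054 mol
Temperature fell, so q_rxn = +|q_surr| = 1.412 kJ
ΔH = q_rxn / n = 13.40 kJ/mol

ΔH = 13.4 kJ/mol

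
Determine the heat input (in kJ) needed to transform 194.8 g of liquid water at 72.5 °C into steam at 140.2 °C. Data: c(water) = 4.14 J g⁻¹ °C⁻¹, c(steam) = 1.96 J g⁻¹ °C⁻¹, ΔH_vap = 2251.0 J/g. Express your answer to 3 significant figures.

q1 (heat water 72.5→100.0 °C): 194.8 × 4.14 × 27.5 = 22178 J
q2 (vaporize at 100 °C): 194.8 × 2251.0 = 438495 J
q3 (heat steam 100.0→140.2 °C): 194.8 × 1.96 × 40.2 = 15349 J
Total: 22178 + 438495 + 15349 = 476022 J = 476 kJ

q = 476 kJ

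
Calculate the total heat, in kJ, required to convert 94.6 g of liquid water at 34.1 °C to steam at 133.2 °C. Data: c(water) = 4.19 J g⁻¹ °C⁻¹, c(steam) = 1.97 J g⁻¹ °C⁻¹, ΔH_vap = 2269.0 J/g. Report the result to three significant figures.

q = 247 kJ

q1 (heat water 34.1→100.0 °C): 94.6 × 4.19 × 65.9 = 26121 J
q2 (vaporize at 100 °C): 94.6 × 2269.0 = 214647 J
q3 (heat steam 100.0→133.2 °C): 94.6 × 1.97 × 33.2 = 6187 J
Total: 26121 + 214647 + 6187 = 246955 J = 247 kJ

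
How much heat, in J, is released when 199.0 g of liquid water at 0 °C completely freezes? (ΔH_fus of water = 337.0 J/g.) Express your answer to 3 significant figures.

q = m × ΔH_fus = 199.0 × 337.0 = 67060 J

q = 67100 J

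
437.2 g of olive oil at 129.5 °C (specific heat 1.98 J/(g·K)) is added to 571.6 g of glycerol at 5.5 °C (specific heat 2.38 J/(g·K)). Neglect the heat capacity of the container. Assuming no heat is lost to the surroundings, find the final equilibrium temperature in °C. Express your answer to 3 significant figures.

Heat lost by olive oil = heat gained by glycerol.
(437.2)(1.98)(129.5 − T) = (571.6)(2.38)(T − 5.5)
865.656 (129.5 − T) = 1360.408 (T − 5.5)
112100 − 865.656 T = 1360.408 T − 7482.2
119582.2 = 2226.064 T
T = 53.72 °C

T_f = 53.7 °C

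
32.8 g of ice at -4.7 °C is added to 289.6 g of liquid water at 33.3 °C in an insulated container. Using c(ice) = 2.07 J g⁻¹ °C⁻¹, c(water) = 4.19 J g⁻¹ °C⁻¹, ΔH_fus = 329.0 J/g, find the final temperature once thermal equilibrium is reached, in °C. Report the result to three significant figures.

T_f = 21.7 °C

Heat to bring ice to 0 °C and melt it: q₁ = 32.8×2.07×4.7 + 32.8×329.0 = 11110 J
Heat the water can supply cooling to 0 °C: 289.6×4.19×33.3 = 40407.0 J > q₁, so all ice melts.
Energy balance: 289.6×4.19×(33.3 − T) = 11110 + 32.8×4.19×(T − 0)
1213.424(33.3 − T) = 11110 + 137.432 T
40407.0 − 11110 = 1350.856 T
T = 29297.0 / 1350.856 = 21.69 °C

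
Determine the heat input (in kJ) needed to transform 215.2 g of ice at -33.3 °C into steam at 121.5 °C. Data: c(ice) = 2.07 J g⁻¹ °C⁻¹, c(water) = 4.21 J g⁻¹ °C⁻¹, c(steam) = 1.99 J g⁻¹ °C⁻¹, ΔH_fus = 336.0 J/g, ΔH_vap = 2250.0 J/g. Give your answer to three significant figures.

q1 (heat ice -33.3→0.0 °C): 215.2 × 2.07 × 33.3 = 14834 J
q2 (melt at 0 °C): 215.2 × 336.0 = 72307 J
q3 (heat water 0.0→100.0 °C): 215.2 × 4.21 × 100.0 = 90599 J
q4 (vaporize at 100 °C): 215.2 × 2250.0 = 484200 J
q5 (heat steam 100.0→121.5 °C): 215.2 × 1.99 × 21.5 = 9207 J
Total: 14834 + 72307 + 90599 + 484200 + 9207 = 671147 J = 671 kJ

q = 671 kJ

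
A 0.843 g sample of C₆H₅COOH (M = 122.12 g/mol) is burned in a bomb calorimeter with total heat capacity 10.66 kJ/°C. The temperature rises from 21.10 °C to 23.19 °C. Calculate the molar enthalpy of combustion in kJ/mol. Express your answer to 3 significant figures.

ΔH = -3230 kJ/mol

ΔT = 23.19 − 21.10 = 2.09 °C
q_cal = C_cal × ΔT = 10.66 × 2.09 = 22.2794 kJ
n = 0.843 / 122.12 = 0.006903 mol
q_rxn = −q_cal = -22.2794 kJ
ΔH = -22.2794 / 0.006903 = -3227 kJ/mol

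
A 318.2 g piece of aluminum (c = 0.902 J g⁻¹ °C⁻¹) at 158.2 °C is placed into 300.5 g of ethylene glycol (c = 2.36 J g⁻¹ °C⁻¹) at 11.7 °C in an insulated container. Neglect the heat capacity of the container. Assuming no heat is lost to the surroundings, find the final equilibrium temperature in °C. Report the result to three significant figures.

T_f = 53.9 °C

Heat lost by aluminum = heat gained by ethylene glycol.
(318.2)(0.902)(158.2 − T) = (300.5)(2.36)(T − 11.7)
287.0164 (158.2 − T) = 709.18 (T − 11.7)
45406 − 287.0164 T = 709.18 T − 8297.4
53703.4 = 996.1964 T
T = 53.91 °C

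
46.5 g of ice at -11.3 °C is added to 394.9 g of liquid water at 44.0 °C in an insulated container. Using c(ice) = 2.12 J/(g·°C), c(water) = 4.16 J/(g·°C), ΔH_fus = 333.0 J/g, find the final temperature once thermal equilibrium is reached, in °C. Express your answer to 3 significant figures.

T_f = 30.3 °C

Heat to bring ice to 0 °C and melt it: q₁ = 46.5×2.12×11.3 + 46.5×333.0 = 16598 J
Heat the water can supply cooling to 0 °C: 394.9×4.16×44.0 = 72282.5 J > q₁, so all ice melts.
Energy balance: 394.9×4.16×(44.0 − T) = 16598 + 46.5×4.16×(T − 0)
1642.784(44.0 − T) = 16598 + 193.44 T
72282.5 − 16598 = 1836.224 T
T = 55684.5 / 1836.224 = 30.33 °C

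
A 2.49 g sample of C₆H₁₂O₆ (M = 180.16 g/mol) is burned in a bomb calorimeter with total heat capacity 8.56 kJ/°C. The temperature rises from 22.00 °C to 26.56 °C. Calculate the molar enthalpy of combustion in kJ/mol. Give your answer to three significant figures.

ΔT = 26.56 − 22.00 = 4.56 °C
q_cal = C_cal × ΔT = 8.56 × 4.56 = 39.0336 kJ
n = 2.49 / 180.16 = 0.01382 mol
q_rxn = −q_cal = -39.0336 kJ
ΔH = -39.0336 / 0.01382 = -2824 kJ/mol

ΔH = -2820 kJ/mol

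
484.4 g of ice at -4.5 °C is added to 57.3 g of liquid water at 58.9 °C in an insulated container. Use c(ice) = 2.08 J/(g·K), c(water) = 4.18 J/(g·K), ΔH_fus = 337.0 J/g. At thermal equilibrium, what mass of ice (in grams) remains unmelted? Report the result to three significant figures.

Heat to warm all ice to 0 °C: 484.4×2.08×4.5 = 4534.0 J
Heat released by water cooling to 0 °C: 57.3×4.18×58.9 = 14107 J
14107 J < 4534.0 + 484.4×337.0 = 167776.8 J, so not all ice melts; final T = 0 °C.
Heat left for melting: 14107 − 4534.0 = 9573.0 J
Mass melted = 9573.0 / 337.0 = 28.41 g
Ice remaining = 484.4 − 28.41 = 455.99 g

m_ice remaining = 456 g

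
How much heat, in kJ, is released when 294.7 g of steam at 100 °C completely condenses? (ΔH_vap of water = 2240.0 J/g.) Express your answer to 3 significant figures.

q = m × ΔH_vap = 294.7 × 2240.0 = 660100 J = 660 kJ

q = 660 kJ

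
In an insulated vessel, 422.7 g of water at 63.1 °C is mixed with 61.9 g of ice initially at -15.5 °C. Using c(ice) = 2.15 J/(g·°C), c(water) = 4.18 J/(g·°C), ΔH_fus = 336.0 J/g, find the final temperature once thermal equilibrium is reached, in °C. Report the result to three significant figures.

T_f = 43.8 °C

Heat to bring ice to 0 °C and melt it: q₁ = 61.9×2.15×15.5 + 61.9×336.0 = 22861 J
Heat the water can supply cooling to 0 °C: 422.7×4.18×63.1 = 111491 J > q₁, so all ice melts.
Energy balance: 422.7×4.18×(63.1 − T) = 22861 + 61.9×4.18×(T − 0)
1766.886(63.1 − T) = 22861 + 258.742 T
111491 − 22861 = 2025.628 T
T = 88630 / 2025.628 = 43.75 °C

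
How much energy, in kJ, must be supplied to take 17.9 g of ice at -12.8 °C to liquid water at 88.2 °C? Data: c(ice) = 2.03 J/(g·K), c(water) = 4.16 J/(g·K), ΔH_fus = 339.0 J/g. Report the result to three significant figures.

q = 13.1 kJ

q1 (heat ice -12.8→0.0 °C): 17.9 × 2.03 × 12.8 = 465 J
q2 (melt at 0 °C): 17.9 × 339.0 = 6068 J
q3 (heat water 0.0→88.2 °C): 17.9 × 4.16 × 88.2 = 6568 J
Total: 465 + 6068 + 6568 = 13101 J = 13.1 kJ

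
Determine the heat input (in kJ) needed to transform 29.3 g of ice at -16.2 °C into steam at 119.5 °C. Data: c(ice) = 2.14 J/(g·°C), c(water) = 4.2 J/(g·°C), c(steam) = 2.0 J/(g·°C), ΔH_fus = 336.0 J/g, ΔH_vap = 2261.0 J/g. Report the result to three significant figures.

q1 (heat ice -16.2→0.0 °C): 29.3 × 2.14 × 16.2 = 1016 J
q2 (melt at 0 °C): 29.3 × 336.0 = 9845 J
q3 (heat water 0.0→100.0 °C): 29.3 × 4.2 × 100.0 = 12306 J
q4 (vaporize at 100 °C): 29.3 × 2261.0 = 66247 J
q5 (heat steam 100.0→119.5 °C): 29.3 × 2.0 × 19.5 = 1143 J
Total: 1016 + 9845 + 12306 + 66247 + 1143 = 90557 J = 90.6 kJ

q = 90.6 kJ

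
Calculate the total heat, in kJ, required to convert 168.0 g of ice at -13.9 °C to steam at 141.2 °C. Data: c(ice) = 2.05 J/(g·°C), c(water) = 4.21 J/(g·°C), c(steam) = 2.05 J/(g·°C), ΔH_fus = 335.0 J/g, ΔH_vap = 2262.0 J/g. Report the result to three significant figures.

q1 (heat ice -13.9→0.0 °C): 168.0 × 2.05 × 13.9 = 4787 J
q2 (melt at 0 °C): 168.0 × 335.0 = 56280 J
q3 (heat water 0.0→100.0 °C): 168.0 × 4.21 × 100.0 = 70728 J
q4 (vaporize at 100 °C): 168.0 × 2262.0 = 380016 J
q5 (heat steam 100.0→141.2 °C): 168.0 × 2.05 × 41.2 = 14189 J
Total: 4787 + 56280 + 70728 + 380016 + 14189 = 526000 J = 526 kJ

q = 526 kJ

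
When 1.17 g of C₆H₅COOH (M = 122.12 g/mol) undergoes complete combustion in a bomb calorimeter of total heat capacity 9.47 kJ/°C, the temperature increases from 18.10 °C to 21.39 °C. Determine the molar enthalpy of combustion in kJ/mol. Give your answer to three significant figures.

ΔT = 21.39 − 18.10 = 3.29 °C
q_cal = C_cal × ΔT = 9.47 × 3.29 = 31.1563 kJ
n = 1.17 / 122.12 = 0.009581 mol
q_rxn = −q_cal = -31.1563 kJ
ΔH = -31.1563 / 0.009581 = -3252 kJ/mol

ΔH = -3250 kJ/mol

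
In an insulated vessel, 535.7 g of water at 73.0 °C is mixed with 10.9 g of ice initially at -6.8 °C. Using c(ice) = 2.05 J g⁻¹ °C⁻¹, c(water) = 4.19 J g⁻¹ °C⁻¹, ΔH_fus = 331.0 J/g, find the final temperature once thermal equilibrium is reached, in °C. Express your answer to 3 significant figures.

T_f = 69.9 °C

Heat to bring ice to 0 °C and melt it: q₁ = 10.9×2.05×6.8 + 10.9×331.0 = 3759.8 J
Heat the water can supply cooling to 0 °C: 535.7×4.19×73.0 = 163855 J > q₁, so all ice melts.
Energy balance: 535.7×4.19×(73.0 − T) = 3759.8 + 10.9×4.19×(T − 0)
2244.583(73.0 − T) = 3759.8 + 45.671 T
163855 − 3759.8 = 2290.254 T
T = 160095.2 / 2290.254 = 69.90 °C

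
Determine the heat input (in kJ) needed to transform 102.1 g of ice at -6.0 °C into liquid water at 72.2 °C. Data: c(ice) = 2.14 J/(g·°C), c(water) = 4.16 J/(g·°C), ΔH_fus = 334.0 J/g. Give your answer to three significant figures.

q = 66.1 kJ

q1 (heat ice -6.0→0.0 °C): 102.1 × 2.14 × 6.0 = 1311 J
q2 (melt at 0 °C): 102.1 × 334.0 = 34101 J
q3 (heat water 0.0→72.2 °C): 102.1 × 4.16 × 72.2 = 30666 J
Total: 1311 + 34101 + 30666 = 66078 J = 66.1 kJ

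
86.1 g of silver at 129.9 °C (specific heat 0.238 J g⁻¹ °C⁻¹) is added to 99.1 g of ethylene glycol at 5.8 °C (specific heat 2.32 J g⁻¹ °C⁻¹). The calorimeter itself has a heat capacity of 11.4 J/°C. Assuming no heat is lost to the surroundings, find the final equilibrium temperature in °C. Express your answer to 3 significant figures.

T_f = 15.5 °C

Heat lost by silver = heat gained by ethylene glycol + calorimeter.
(86.1)(0.238)(129.9 − T) = [(99.1)(2.32) + 11.4](T − 5.8)
20.4918 (129.9 − T) = 241.312 (T − 5.8)
2661.9 − 20.4918 T = 241.312 T − 1399.6
4061.5 = 261.8038 T
T = 15.51 °C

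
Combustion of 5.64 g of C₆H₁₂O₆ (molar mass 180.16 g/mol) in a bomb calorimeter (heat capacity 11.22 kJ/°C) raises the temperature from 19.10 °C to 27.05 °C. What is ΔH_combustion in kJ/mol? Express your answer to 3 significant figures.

ΔH = -2850 kJ/mol

ΔT = 27.05 − 19.10 = 7.95 °C
q_cal = C_cal × ΔT = 11.22 × 7.95 = 89.199 kJ
n = 5.64 / 180.16 = 0.03131 mol
q_rxn = −q_cal = -89.199 kJ
ΔH = -89.199 / 0.03131 = -2849 kJ/mol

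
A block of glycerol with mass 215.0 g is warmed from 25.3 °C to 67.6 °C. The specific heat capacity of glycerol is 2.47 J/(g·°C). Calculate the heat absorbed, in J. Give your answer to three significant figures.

q = 22500 J

q = m c ΔT = 215.0 × 2.47 × (67.6 − 25.3)
q = 215.0 × 2.47 × 42.3 = 22460 J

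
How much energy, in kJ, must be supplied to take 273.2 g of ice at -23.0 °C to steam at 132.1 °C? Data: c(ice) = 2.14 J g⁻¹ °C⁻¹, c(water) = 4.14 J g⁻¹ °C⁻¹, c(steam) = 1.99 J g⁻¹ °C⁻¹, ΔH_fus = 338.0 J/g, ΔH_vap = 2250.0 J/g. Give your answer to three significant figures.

q1 (heat ice -23.0→0.0 °C): 273.2 × 2.14 × 23.0 = 13447 J
q2 (melt at 0 °C): 273.2 × 338.0 = 92342 J
q3 (heat water 0.0→100.0 °C): 273.2 × 4.14 × 100.0 = 113105 J
q4 (vaporize at 100 °C): 273.2 × 2250.0 = 614700 J
q5 (heat steam 100.0→132.1 °C): 273.2 × 1.99 × 32.1 = 17452 J
Total: 13447 + 92342 + 113105 + 614700 + 17452 = 851046 J = 851 kJ

q = 851 kJ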